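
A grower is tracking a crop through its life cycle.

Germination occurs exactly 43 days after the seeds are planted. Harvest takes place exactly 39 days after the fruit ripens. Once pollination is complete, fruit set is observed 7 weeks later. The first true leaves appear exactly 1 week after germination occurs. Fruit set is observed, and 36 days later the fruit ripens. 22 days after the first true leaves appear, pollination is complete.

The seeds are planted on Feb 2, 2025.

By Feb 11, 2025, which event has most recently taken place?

The seeds are planted

The seeds are planted: Feb 2, 2025.
Germination occurs: Feb 2, 2025 + 43 days = Mar 17, 2025.
The first true leaves appear: Mar 17, 2025 + 1 week = Mar 24, 2025.
Pollination is complete: Mar 24, 2025 + 22 days = Apr 15, 2025.
Fruit set is observed: Apr 15, 2025 + 7 weeks = Jun 3, 2025.
The fruit ripens: Jun 3, 2025 + 36 days = Jul 9, 2025.
Harvest takes place: Jul 9, 2025 + 39 days = Aug 17, 2025.
Feb 11, 2025 falls between when the seeds are planted (Feb 2, 2025) and when germination occurs (Mar 17, 2025).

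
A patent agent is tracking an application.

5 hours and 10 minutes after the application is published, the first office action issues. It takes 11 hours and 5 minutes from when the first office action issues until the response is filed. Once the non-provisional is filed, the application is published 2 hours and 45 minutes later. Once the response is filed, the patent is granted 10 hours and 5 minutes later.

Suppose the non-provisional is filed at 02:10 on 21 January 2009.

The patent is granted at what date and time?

The non-provisional is filed: 02:10 Jan 21, 2009.
The application is published: 02:10 Jan 21, 2009 + 2h45m = 04:55 Jan 21, 2009.
The first office action issues: 04:55 Jan 21, 2009 + 5h10m = 10:05 Jan 21, 2009.
The response is filed: 10:05 Jan 21, 2009 + 11h05m = 21:10 Jan 21, 2009.
The patent is granted: 21:10 Jan 21, 2009 + 10h05m = 07:15 Jan 22, 2009.

07:15 on 22 January 2009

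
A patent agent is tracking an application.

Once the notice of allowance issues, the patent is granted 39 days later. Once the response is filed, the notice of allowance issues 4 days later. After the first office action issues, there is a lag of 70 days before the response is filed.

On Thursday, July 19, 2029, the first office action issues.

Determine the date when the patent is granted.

Friday, November 9, 2029

The first office action issues: Jul 19, 2029.
The response is filed: Jul 19, 2029 + 70 days = Sep 27, 2029.
The notice of allowance issues: Sep 27, 2029 + 4 days = Oct 1, 2029.
The patent is granted: Oct 1, 2029 + 39 days = Nov 9, 2029.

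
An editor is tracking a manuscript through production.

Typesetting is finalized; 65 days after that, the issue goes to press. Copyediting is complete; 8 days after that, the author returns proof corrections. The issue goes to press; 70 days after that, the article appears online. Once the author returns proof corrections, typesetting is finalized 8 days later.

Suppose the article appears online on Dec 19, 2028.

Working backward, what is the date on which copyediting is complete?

The article appears online: Dec 19, 2028.
The issue goes to press: Dec 19, 2028 − 70 days = Oct 10, 2028.
Typesetting is finalized: Oct 10, 2028 − 65 days = Aug 6, 2028.
The author returns proof corrections: Aug 6, 2028 − 8 days = Jul 29, 2028.
Copyediting is complete: Jul 29, 2028 − 8 days = Jul 21, 2028.

Jul 21, 2028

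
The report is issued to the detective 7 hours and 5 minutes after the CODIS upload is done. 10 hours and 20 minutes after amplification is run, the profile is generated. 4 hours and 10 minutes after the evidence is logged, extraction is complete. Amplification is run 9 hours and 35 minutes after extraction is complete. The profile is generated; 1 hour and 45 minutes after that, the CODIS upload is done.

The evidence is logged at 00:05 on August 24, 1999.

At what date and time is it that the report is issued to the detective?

The evidence is logged: 00:05 Aug 24, 1999.
Extraction is complete: 00:05 Aug 24, 1999 + 4h10m = 04:15 Aug 24, 1999.
Amplification is run: 04:15 Aug 24, 1999 + 9h35m = 13:50 Aug 24, 1999.
The profile is generated: 13:50 Aug 24, 1999 + 10h20m = 00:10 Aug 25, 1999.
The CODIS upload is done: 00:10 Aug 25, 1999 + 1h45m = 01:55 Aug 25, 1999.
The report is issued to the detective: 01:55 Aug 25, 1999 + 7h05m = 09:00 Aug 25, 1999.

09:00 on August 25, 1999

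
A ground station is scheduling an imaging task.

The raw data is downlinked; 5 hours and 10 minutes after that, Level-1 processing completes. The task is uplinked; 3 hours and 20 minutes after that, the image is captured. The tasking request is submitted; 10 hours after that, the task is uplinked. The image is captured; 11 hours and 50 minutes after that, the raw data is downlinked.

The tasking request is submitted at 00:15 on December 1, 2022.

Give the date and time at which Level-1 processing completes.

06:35 on December 2, 2022

The tasking request is submitted: 00:15 Dec 1, 2022.
The task is uplinked: 00:15 Dec 1, 2022 + 10h = 10:15 Dec 1, 2022.
The image is captured: 10:15 Dec 1, 2022 + 3h20m = 13:35 Dec 1, 2022.
The raw data is downlinked: 13:35 Dec 1, 2022 + 11h50m = 01:25 Dec 2, 2022.
Level-1 processing completes: 01:25 Dec 2, 2022 + 5h10m = 06:35 Dec 2, 2022.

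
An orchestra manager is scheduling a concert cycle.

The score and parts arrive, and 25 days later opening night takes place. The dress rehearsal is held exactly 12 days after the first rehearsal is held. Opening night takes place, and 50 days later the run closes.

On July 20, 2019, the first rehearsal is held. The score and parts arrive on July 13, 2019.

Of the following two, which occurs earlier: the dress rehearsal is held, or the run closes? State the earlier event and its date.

The first rehearsal is held: Jul 20, 2019.
The dress rehearsal is held: Jul 20, 2019 + 12 days = Aug 1, 2019.
The score and parts arrive: Jul 13, 2019.
Opening night takes place: Jul 13, 2019 + 25 days = Aug 7, 2019.
The run closes: Aug 7, 2019 + 50 days = Sep 26, 2019.
Comparing: the dress rehearsal is held on Aug 1, 2019 vs the run closes on Sep 26, 2019. Earlier: the dress rehearsal is held.

The dress rehearsal is held — August 1, 2019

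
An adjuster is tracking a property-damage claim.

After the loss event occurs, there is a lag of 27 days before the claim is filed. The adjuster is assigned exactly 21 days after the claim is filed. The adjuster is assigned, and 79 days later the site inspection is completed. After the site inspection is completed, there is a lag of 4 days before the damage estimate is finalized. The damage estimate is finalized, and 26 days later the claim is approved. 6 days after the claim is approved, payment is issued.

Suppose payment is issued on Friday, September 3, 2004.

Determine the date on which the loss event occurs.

Wednesday, March 24, 2004

Payment is issued: Sep 3, 2004.
The claim is approved: Sep 3, 2004 − 6 days = Aug 28, 2004.
The damage estimate is finalized: Aug 28, 2004 − 26 days = Aug 2, 2004.
The site inspection is completed: Aug 2, 2004 − 4 days = Jul 29, 2004.
The adjuster is assigned: Jul 29, 2004 − 79 days = May 11, 2004.
The claim is filed: May 11, 2004 − 21 days = Apr 20, 2004.
The loss event occurs: Apr 20, 2004 − 27 days = Mar 24, 2004.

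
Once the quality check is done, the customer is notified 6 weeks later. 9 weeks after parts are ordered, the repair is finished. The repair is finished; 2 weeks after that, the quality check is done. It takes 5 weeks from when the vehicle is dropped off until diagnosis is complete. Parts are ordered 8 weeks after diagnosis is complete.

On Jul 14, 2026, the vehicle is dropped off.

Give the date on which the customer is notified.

Feb 9, 2027

The vehicle is dropped off: Jul 14, 2026.
Diagnosis is complete: Jul 14, 2026 + 5 weeks = Aug 18, 2026.
Parts are ordered: Aug 18, 2026 + 8 weeks = Oct 13, 2026.
The repair is finished: Oct 13, 2026 + 9 weeks = Dec 15, 2026.
The quality check is done: Dec 15, 2026 + 2 weeks = Dec 29, 2026.
The customer is notified: Dec 29, 2026 + 6 weeks = Feb 9, 2027.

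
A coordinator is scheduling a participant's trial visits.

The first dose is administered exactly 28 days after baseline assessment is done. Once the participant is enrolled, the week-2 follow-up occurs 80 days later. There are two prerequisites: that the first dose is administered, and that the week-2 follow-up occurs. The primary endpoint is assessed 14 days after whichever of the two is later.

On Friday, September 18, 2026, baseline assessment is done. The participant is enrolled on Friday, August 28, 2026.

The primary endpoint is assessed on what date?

Baseline assessment is done: Sep 18, 2026.
The first dose is administered: Sep 18, 2026 + 28 days = Oct 16, 2026.
The participant is enrolled: Aug 28, 2026.
The week-2 follow-up occurs: Aug 28, 2026 + 80 days = Nov 16, 2026.
Both prerequisites met — the first dose is administered (Oct 16, 2026), the week-2 follow-up occurs (Nov 16, 2026); the later is Nov 16, 2026.
The primary endpoint is assessed: Nov 16, 2026 + 14 days = Nov 30, 2026.

Monday, November 30, 2026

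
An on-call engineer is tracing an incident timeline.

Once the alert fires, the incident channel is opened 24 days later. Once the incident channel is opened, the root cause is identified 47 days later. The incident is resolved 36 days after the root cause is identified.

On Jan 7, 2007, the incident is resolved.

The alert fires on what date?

The incident is resolved: Jan 7, 2007.
The root cause is identified: Jan 7, 2007 − 36 days = Dec 2, 2006.
The incident channel is opened: Dec 2, 2006 − 47 days = Oct 16, 2006.
The alert fires: Oct 16, 2006 − 24 days = Sep 22, 2006.

Sep 22, 2006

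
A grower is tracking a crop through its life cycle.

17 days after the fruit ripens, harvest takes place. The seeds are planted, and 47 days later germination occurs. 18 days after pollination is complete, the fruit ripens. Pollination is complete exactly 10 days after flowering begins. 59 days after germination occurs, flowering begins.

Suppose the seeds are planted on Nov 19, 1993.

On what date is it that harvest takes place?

Apr 19, 1994

The seeds are planted: Nov 19, 1993.
Germination occurs: Nov 19, 1993 + 47 days = Jan 5, 1994.
Flowering begins: Jan 5, 1994 + 59 days = Mar 5, 1994.
Pollination is complete: Mar 5, 1994 + 10 days = Mar 15, 1994.
The fruit ripens: Mar 15, 1994 + 18 days = Apr 2, 1994.
Harvest takes place: Apr 2, 1994 + 17 days = Apr 19, 1994.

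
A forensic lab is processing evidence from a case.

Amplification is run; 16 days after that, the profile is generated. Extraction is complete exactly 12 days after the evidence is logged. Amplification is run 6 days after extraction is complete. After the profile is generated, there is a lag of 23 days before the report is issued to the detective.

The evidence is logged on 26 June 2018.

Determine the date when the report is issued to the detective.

The evidence is logged: Jun 26, 2018.
Extraction is complete: Jun 26, 2018 + 12 days = Jul 8, 2018.
Amplification is run: Jul 8, 2018 + 6 days = Jul 14, 2018.
The profile is generated: Jul 14, 2018 + 16 days = Jul 30, 2018.
The report is issued to the detective: Jul 30, 2018 + 23 days = Aug 22, 2018.

22 August 2018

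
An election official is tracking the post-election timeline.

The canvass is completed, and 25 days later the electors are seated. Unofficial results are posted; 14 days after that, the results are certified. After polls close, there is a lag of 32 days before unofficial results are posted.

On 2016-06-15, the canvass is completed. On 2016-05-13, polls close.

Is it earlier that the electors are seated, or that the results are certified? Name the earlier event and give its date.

The results are certified — 2016-06-28

The canvass is completed: Jun 15, 2016.
The electors are seated: Jun 15, 2016 + 25 days = Jul 10, 2016.
Polls close: May 13, 2016.
Unofficial results are posted: May 13, 2016 + 32 days = Jun 14, 2016.
The results are certified: Jun 14, 2016 + 14 days = Jun 28, 2016.
Comparing: the electors are seated on Jul 10, 2016 vs the results are certified on Jun 28, 2016. Earlier: the results are certified.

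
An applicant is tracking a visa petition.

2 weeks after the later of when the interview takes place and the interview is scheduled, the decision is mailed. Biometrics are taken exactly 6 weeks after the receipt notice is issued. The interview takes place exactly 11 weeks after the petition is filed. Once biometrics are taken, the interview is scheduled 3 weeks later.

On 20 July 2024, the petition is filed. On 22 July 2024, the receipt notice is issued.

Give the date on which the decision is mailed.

19 October 2024

The petition is filed: Jul 20, 2024.
The interview takes place: Jul 20, 2024 + 11 weeks = Oct 5, 2024.
The receipt notice is issued: Jul 22, 2024.
Biometrics are taken: Jul 22, 2024 + 6 weeks = Sep 2, 2024.
The interview is scheduled: Sep 2, 2024 + 3 weeks = Sep 23, 2024.
Both prerequisites met — the interview takes place (Oct 5, 2024), the interview is scheduled (Sep 23, 2024); the later is Oct 5, 2024.
The decision is mailed: Oct 5, 2024 + 2 weeks = Oct 19, 2024.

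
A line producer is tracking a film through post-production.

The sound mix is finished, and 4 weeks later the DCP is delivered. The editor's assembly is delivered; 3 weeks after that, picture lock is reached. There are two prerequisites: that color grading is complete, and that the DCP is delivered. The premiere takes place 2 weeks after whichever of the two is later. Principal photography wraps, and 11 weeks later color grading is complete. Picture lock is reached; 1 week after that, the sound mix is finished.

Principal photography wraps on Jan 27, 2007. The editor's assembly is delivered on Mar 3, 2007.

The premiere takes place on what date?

May 12, 2007

Principal photography wraps: Jan 27, 2007.
Color grading is complete: Jan 27, 2007 + 11 weeks = Apr 14, 2007.
The editor's assembly is delivered: Mar 3, 2007.
Picture lock is reached: Mar 3, 2007 + 3 weeks = Mar 24, 2007.
The sound mix is finished: Mar 24, 2007 + 1 week = Mar 31, 2007.
The DCP is delivered: Mar 31, 2007 + 4 weeks = Apr 28, 2007.
Both prerequisites met — color grading is complete (Apr 14, 2007), the DCP is delivered (Apr 28, 2007); the later is Apr 28, 2007.
The premiere takes place: Apr 28, 2007 + 2 weeks = May 12, 2007.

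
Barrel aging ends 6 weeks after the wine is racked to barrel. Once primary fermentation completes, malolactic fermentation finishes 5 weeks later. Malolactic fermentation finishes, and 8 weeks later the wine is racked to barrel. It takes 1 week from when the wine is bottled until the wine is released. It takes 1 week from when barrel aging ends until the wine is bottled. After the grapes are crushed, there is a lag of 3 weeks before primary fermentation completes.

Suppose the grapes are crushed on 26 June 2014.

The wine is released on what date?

11 December 2014

The grapes are crushed: Jun 26, 2014.
Primary fermentation completes: Jun 26, 2014 + 3 weeks = Jul 17, 2014.
Malolactic fermentation finishes: Jul 17, 2014 + 5 weeks = Aug 21, 2014.
The wine is racked to barrel: Aug 21, 2014 + 8 weeks = Oct 16, 2014.
Barrel aging ends: Oct 16, 2014 + 6 weeks = Nov 27, 2014.
The wine is bottled: Nov 27, 2014 + 1 week = Dec 4, 2014.
The wine is released: Dec 4, 2014 + 1 week = Dec 11, 2014.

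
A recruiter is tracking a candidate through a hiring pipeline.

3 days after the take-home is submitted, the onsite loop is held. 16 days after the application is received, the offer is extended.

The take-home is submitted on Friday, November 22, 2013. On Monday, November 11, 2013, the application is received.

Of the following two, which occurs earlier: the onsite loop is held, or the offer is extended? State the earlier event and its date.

The onsite loop is held — Monday, November 25, 2013

The take-home is submitted: Nov 22, 2013.
The onsite loop is held: Nov 22, 2013 + 3 days = Nov 25, 2013.
The application is received: Nov 11, 2013.
The offer is extended: Nov 11, 2013 + 16 days = Nov 27, 2013.
Comparing: the onsite loop is held on Nov 25, 2013 vs the offer is extended on Nov 27, 2013. Earlier: the onsite loop is held.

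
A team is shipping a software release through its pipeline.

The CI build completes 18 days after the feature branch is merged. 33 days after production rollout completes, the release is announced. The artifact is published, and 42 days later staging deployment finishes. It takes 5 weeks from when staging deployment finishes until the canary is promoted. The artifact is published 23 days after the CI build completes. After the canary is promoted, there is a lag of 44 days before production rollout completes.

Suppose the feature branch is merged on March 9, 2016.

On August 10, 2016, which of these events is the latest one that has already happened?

The canary is promoted

The feature branch is merged: Mar 9, 2016.
The CI build completes: Mar 9, 2016 + 18 days = Mar 27, 2016.
The artifact is published: Mar 27, 2016 + 23 days = Apr 19, 2016.
Staging deployment finishes: Apr 19, 2016 + 42 days = May 31, 2016.
The canary is promoted: May 31, 2016 + 5 weeks = Jul 5, 2016.
Production rollout completes: Jul 5, 2016 + 44 days = Aug 18, 2016.
The release is announced: Aug 18, 2016 + 33 days = Sep 20, 2016.
Aug 10, 2016 falls between when the canary is promoted (Jul 5, 2016) and when production rollout completes (Aug 18, 2016).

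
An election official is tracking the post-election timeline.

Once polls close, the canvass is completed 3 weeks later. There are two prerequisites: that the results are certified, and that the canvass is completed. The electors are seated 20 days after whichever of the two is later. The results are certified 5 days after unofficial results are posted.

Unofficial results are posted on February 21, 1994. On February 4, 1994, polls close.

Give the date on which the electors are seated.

March 18, 1994

Unofficial results are posted: Feb 21, 1994.
The results are certified: Feb 21, 1994 + 5 days = Feb 26, 1994.
Polls close: Feb 4, 1994.
The canvass is completed: Feb 4, 1994 + 3 weeks = Feb 25, 1994.
Both prerequisites met — the results are certified (Feb 26, 1994), the canvass is completed (Feb 25, 1994); the later is Feb 26, 1994.
The electors are seated: Feb 26, 1994 + 20 days = Mar 18, 1994.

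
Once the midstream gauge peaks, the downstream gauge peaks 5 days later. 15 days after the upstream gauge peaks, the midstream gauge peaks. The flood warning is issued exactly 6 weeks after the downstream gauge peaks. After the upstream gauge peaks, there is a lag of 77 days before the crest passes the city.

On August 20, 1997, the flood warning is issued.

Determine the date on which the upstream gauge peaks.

June 19, 1997

The flood warning is issued: Aug 20, 1997.
The downstream gauge peaks: Aug 20, 1997 − 6 weeks = Jul 9, 1997.
The midstream gauge peaks: Jul 9, 1997 − 5 days = Jul 4, 1997.
The upstream gauge peaks: Jul 4, 1997 − 15 days = Jun 19, 1997.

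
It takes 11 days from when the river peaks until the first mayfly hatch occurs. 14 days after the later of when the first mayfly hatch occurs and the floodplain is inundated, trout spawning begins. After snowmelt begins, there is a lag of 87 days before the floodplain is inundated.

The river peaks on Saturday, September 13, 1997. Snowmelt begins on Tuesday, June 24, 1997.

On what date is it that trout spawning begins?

The river peaks: Sep 13, 1997.
The first mayfly hatch occurs: Sep 13, 1997 + 11 days = Sep 24, 1997.
Snowmelt begins: Jun 24, 1997.
The floodplain is inundated: Jun 24, 1997 + 87 days = Sep 19, 1997.
Both prerequisites met — the first mayfly hatch occurs (Sep 24, 1997), the floodplain is inundated (Sep 19, 1997); the later is Sep 24, 1997.
Trout spawning begins: Sep 24, 1997 + 14 days = Oct 8, 1997.

Wednesday, October 8, 1997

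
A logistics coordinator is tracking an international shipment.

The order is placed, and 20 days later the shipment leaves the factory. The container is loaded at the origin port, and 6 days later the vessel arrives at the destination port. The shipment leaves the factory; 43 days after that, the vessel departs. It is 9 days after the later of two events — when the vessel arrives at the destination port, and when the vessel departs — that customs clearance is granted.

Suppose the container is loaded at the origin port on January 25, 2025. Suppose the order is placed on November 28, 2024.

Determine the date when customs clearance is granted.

The container is loaded at the origin port: Jan 25, 2025.
The vessel arrives at the destination port: Jan 25, 2025 + 6 days = Jan 31, 2025.
The order is placed: Nov 28, 2024.
The shipment leaves the factory: Nov 28, 2024 + 20 days = Dec 18, 2024.
The vessel departs: Dec 18, 2024 + 43 days = Jan 30, 2025.
Both prerequisites met — the vessel arrives at the destination port (Jan 31, 2025), the vessel departs (Jan 30, 2025); the later is Jan 31, 2025.
Customs clearance is granted: Jan 31, 2025 + 9 days = Feb 9, 2025.

February 9, 2025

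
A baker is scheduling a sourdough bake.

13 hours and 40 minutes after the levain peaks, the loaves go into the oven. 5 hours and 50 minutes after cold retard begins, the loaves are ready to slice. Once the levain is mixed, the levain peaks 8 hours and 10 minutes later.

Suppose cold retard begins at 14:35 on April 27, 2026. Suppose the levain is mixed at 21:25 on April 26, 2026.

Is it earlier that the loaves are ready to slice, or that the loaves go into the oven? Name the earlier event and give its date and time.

The loaves go into the oven — 19:15 on April 27, 2026

Cold retard begins: 14:35 Apr 27, 2026.
The loaves are ready to slice: 14:35 Apr 27, 2026 + 5h50m = 20:25 Apr 27, 2026.
The levain is mixed: 21:25 Apr 26, 2026.
The levain peaks: 21:25 Apr 26, 2026 + 8h10m = 05:35 Apr 27, 2026.
The loaves go into the oven: 05:35 Apr 27, 2026 + 13h40m = 19:15 Apr 27, 2026.
Comparing: the loaves are ready to slice at 20:25 Apr 27, 2026 vs the loaves go into the oven at 19:15 Apr 27, 2026. Earlier: the loaves go into the oven.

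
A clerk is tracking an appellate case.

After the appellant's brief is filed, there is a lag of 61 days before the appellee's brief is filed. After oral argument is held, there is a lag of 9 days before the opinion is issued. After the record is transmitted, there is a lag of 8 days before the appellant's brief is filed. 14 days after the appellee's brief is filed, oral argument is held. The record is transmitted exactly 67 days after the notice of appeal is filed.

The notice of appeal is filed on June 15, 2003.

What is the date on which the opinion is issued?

November 21, 2003

The notice of appeal is filed: Jun 15, 2003.
The record is transmitted: Jun 15, 2003 + 67 days = Aug 21, 2003.
The appellant's brief is filed: Aug 21, 2003 + 8 days = Aug 29, 2003.
The appellee's brief is filed: Aug 29, 2003 + 61 days = Oct 29, 2003.
Oral argument is held: Oct 29, 2003 + 14 days = Nov 12, 2003.
The opinion is issued: Nov 12, 2003 + 9 days = Nov 21, 2003.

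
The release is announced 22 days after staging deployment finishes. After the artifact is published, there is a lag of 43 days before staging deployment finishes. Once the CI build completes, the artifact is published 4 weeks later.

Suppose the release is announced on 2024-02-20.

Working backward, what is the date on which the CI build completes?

The release is announced: Feb 20, 2024.
Staging deployment finishes: Feb 20, 2024 − 22 days = Jan 29, 2024.
The artifact is published: Jan 29, 2024 − 43 days = Dec 17, 2023.
The CI build completes: Dec 17, 2023 − 4 weeks = Nov 19, 2023.

2023-11-19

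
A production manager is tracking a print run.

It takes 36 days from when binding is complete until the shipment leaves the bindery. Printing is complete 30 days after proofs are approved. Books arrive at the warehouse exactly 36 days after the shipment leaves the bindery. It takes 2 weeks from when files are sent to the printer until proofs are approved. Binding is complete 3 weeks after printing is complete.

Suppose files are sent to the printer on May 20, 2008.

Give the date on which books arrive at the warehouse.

Files are sent to the printer: May 20, 2008.
Proofs are approved: May 20, 2008 + 2 weeks = Jun 3, 2008.
Printing is complete: Jun 3, 2008 + 30 days = Jul 3, 2008.
Binding is complete: Jul 3, 2008 + 3 weeks = Jul 24, 2008.
The shipment leaves the bindery: Jul 24, 2008 + 36 days = Aug 29, 2008.
Books arrive at the warehouse: Aug 29, 2008 + 36 days = Oct 4, 2008.

October 4, 2008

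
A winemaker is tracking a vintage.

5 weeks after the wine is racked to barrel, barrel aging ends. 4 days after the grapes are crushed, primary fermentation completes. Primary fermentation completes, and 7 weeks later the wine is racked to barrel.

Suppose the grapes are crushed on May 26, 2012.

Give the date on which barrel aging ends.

The grapes are crushed: May 26, 2012.
Primary fermentation completes: May 26, 2012 + 4 days = May 30, 2012.
The wine is racked to barrel: May 30, 2012 + 7 weeks = Jul 18, 2012.
Barrel aging ends: Jul 18, 2012 + 5 weeks = Aug 22, 2012.

Aug 22, 2012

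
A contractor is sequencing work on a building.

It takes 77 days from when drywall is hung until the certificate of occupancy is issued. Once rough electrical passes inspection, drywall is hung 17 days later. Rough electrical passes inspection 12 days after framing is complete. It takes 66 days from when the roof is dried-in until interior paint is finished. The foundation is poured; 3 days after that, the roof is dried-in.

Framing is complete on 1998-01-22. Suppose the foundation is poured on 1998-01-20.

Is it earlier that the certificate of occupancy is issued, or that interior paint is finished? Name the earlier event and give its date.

Framing is complete: Jan 22, 1998.
Rough electrical passes inspection: Jan 22, 1998 + 12 days = Feb 3, 1998.
Drywall is hung: Feb 3, 1998 + 17 days = Feb 20, 1998.
The certificate of occupancy is issued: Feb 20, 1998 + 77 days = May 8, 1998.
The foundation is poured: Jan 20, 1998.
The roof is dried-in: Jan 20, 1998 + 3 days = Jan 23, 1998.
Interior paint is finished: Jan 23, 1998 + 66 days = Mar 30, 1998.
Comparing: the certificate of occupancy is issued on May 8, 1998 vs interior paint is finished on Mar 30, 1998. Earlier: interior paint is finished.

Interior paint is finished — 1998-03-30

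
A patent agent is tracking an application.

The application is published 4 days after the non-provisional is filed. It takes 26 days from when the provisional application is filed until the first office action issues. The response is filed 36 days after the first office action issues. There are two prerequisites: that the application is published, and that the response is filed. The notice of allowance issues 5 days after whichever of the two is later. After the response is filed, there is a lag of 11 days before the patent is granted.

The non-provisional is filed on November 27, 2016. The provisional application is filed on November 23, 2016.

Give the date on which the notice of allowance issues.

The non-provisional is filed: Nov 27, 2016.
The application is published: Nov 27, 2016 + 4 days = Dec 1, 2016.
The provisional application is filed: Nov 23, 2016.
The first office action issues: Nov 23, 2016 + 26 days = Dec 19, 2016.
The response is filed: Dec 19, 2016 + 36 days = Jan 24, 2017.
Both prerequisites met — the application is published (Dec 1, 2016), the response is filed (Jan 24, 2017); the later is Jan 24, 2017.
The notice of allowance issues: Jan 24, 2017 + 5 days = Jan 29, 2017.

January 29, 2017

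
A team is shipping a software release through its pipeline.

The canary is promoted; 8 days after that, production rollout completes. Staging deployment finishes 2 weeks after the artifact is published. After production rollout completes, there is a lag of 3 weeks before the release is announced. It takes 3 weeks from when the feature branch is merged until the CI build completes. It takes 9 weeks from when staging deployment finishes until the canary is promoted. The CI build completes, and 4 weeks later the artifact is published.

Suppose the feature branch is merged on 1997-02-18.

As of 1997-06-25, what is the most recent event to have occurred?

The feature branch is merged: Feb 18, 1997.
The CI build completes: Feb 18, 1997 + 3 weeks = Mar 11, 1997.
The artifact is published: Mar 11, 1997 + 4 weeks = Apr 8, 1997.
Staging deployment finishes: Apr 8, 1997 + 2 weeks = Apr 22, 1997.
The canary is promoted: Apr 22, 1997 + 9 weeks = Jun 24, 1997.
Production rollout completes: Jun 24, 1997 + 8 days = Jul 2, 1997.
The release is announced: Jul 2, 1997 + 3 weeks = Jul 23, 1997.
Jun 25, 1997 falls between when the canary is promoted (Jun 24, 1997) and when production rollout completes (Jul 2, 1997).

The canary is promoted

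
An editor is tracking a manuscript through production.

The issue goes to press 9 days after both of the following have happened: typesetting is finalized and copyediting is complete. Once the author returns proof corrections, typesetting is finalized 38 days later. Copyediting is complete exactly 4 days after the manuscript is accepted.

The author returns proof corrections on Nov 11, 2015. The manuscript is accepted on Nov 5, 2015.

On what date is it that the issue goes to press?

The author returns proof corrections: Nov 11, 2015.
Typesetting is finalized: Nov 11, 2015 + 38 days = Dec 19, 2015.
The manuscript is accepted: Nov 5, 2015.
Copyediting is complete: Nov 5, 2015 + 4 days = Nov 9, 2015.
Both prerequisites met — typesetting is finalized (Dec 19, 2015), copyediting is complete (Nov 9, 2015); the later is Dec 19, 2015.
The issue goes to press: Dec 19, 2015 + 9 days = Dec 28, 2015.

Dec 28, 2015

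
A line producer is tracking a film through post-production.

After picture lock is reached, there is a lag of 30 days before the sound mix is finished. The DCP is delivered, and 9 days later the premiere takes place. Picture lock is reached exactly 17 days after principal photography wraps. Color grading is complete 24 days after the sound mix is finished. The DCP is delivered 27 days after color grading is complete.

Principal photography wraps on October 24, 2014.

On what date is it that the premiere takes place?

Principal photography wraps: Oct 24, 2014.
Picture lock is reached: Oct 24, 2014 + 17 days = Nov 10, 2014.
The sound mix is finished: Nov 10, 2014 + 30 days = Dec 10, 2014.
Color grading is complete: Dec 10, 2014 + 24 days = Jan 3, 2015.
The DCP is delivered: Jan 3, 2015 + 27 days = Jan 30, 2015.
The premiere takes place: Jan 30, 2015 + 9 days = Feb 8, 2015.

February 8, 2015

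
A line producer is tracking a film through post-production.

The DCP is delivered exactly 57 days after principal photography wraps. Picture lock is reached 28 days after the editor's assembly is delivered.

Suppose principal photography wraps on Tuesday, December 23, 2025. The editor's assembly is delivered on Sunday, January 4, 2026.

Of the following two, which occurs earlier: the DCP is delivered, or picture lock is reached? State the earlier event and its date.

Picture lock is reached — Sunday, February 1, 2026

Principal photography wraps: Dec 23, 2025.
The DCP is delivered: Dec 23, 2025 + 57 days = Feb 18, 2026.
The editor's assembly is delivered: Jan 4, 2026.
Picture lock is reached: Jan 4, 2026 + 28 days = Feb 1, 2026.
Comparing: the DCP is delivered on Feb 18, 2026 vs picture lock is reached on Feb 1, 2026. Earlier: picture lock is reached.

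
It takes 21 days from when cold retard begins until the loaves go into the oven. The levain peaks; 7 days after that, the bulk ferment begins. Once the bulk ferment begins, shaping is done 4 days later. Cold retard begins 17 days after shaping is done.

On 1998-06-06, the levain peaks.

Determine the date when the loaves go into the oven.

1998-07-25

The levain peaks: Jun 6, 1998.
The bulk ferment begins: Jun 6, 1998 + 7 days = Jun 13, 1998.
Shaping is done: Jun 13, 1998 + 4 days = Jun 17, 1998.
Cold retard begins: Jun 17, 1998 + 17 days = Jul 4, 1998.
The loaves go into the oven: Jul 4, 1998 + 21 days = Jul 25, 1998.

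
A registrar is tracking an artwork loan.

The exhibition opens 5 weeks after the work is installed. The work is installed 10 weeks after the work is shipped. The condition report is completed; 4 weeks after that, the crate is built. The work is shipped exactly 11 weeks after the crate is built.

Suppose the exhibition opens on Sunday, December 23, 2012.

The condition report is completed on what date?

The exhibition opens: Dec 23, 2012.
The work is installed: Dec 23, 2012 − 5 weeks = Nov 18, 2012.
The work is shipped: Nov 18, 2012 − 10 weeks = Sep 9, 2012.
The crate is built: Sep 9, 2012 − 11 weeks = Jun 24, 2012.
The condition report is completed: Jun 24, 2012 − 4 weeks = May 27, 2012.

Sunday, May 27, 2012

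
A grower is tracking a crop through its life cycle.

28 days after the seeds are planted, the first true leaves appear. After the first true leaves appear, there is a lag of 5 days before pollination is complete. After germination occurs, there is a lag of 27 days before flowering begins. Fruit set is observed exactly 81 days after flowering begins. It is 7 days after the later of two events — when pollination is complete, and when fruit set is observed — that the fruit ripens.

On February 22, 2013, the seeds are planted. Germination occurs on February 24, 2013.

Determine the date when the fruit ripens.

The seeds are planted: Feb 22, 2013.
The first true leaves appear: Feb 22, 2013 + 28 days = Mar 22, 2013.
Pollination is complete: Mar 22, 2013 + 5 days = Mar 27, 2013.
Germination occurs: Feb 24, 2013.
Flowering begins: Feb 24, 2013 + 27 days = Mar 23, 2013.
Fruit set is observed: Mar 23, 2013 + 81 days = Jun 12, 2013.
Both prerequisites met — pollination is complete (Mar 27, 2013), fruit set is observed (Jun 12, 2013); the later is Jun 12, 2013.
The fruit ripens: Jun 12, 2013 + 7 days = Jun 19, 2013.

June 19, 2013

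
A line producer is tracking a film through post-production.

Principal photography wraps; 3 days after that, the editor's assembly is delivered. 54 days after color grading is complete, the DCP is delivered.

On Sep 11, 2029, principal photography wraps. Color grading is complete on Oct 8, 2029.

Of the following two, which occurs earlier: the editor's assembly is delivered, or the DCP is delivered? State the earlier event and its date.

The editor's assembly is delivered — Sep 14, 2029

Principal photography wraps: Sep 11, 2029.
The editor's assembly is delivered: Sep 11, 2029 + 3 days = Sep 14, 2029.
Color grading is complete: Oct 8, 2029.
The DCP is delivered: Oct 8, 2029 + 54 days = Dec 1, 2029.
Comparing: the editor's assembly is delivered on Sep 14, 2029 vs the DCP is delivered on Dec 1, 2029. Earlier: the editor's assembly is delivered.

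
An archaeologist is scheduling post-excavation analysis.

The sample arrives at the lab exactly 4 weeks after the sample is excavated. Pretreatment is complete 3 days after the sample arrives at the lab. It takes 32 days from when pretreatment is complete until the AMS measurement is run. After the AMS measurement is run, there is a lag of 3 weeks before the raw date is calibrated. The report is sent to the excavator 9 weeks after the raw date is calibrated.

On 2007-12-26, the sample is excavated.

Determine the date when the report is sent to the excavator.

The sample is excavated: Dec 26, 2007.
The sample arrives at the lab: Dec 26, 2007 + 4 weeks = Jan 23, 2008.
Pretreatment is complete: Jan 23, 2008 + 3 days = Jan 26, 2008.
The AMS measurement is run: Jan 26, 2008 + 32 days = Feb 27, 2008.
The raw date is calibrated: Feb 27, 2008 + 3 weeks = Mar 19, 2008.
The report is sent to the excavator: Mar 19, 2008 + 9 weeks = May 21, 2008.

2008-05-21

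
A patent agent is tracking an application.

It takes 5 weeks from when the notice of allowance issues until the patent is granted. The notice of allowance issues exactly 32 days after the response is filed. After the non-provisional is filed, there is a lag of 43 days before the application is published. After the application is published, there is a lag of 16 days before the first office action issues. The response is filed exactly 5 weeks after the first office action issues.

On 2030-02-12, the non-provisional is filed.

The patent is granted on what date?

The non-provisional is filed: Feb 12, 2030.
The application is published: Feb 12, 2030 + 43 days = Mar 27, 2030.
The first office action issues: Mar 27, 2030 + 16 days = Apr 12, 2030.
The response is filed: Apr 12, 2030 + 5 weeks = May 17, 2030.
The notice of allowance issues: May 17, 2030 + 32 days = Jun 18, 2030.
The patent is granted: Jun 18, 2030 + 5 weeks = Jul 23, 2030.

2030-07-23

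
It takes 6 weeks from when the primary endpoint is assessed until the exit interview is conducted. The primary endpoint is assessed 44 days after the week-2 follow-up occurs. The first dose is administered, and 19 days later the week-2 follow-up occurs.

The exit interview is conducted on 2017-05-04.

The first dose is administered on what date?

The exit interview is conducted: May 4, 2017.
The primary endpoint is assessed: May 4, 2017 − 6 weeks = Mar 23, 2017.
The week-2 follow-up occurs: Mar 23, 2017 − 44 days = Feb 7, 2017.
The first dose is administered: Feb 7, 2017 − 19 days = Jan 19, 2017.

2017-01-19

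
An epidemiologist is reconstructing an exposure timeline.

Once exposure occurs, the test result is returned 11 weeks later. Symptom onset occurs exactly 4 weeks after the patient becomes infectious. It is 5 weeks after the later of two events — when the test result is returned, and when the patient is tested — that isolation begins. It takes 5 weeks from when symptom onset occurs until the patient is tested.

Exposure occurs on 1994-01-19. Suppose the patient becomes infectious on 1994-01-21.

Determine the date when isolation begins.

Exposure occurs: Jan 19, 1994.
The test result is returned: Jan 19, 1994 + 11 weeks = Apr 6, 1994.
The patient becomes infectious: Jan 21, 1994.
Symptom onset occurs: Jan 21, 1994 + 4 weeks = Feb 18, 1994.
The patient is tested: Feb 18, 1994 + 5 weeks = Mar 25, 1994.
Both prerequisites met — the test result is returned (Apr 6, 1994), the patient is tested (Mar 25, 1994); the later is Apr 6, 1994.
Isolation begins: Apr 6, 1994 + 5 weeks = May 11, 1994.

1994-05-11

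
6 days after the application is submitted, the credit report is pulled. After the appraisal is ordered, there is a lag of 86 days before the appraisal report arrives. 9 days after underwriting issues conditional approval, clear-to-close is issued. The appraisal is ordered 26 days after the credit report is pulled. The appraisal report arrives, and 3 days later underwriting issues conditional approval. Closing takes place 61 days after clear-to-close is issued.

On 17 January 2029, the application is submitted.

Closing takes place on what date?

27 July 2029

The application is submitted: Jan 17, 2029.
The credit report is pulled: Jan 17, 2029 + 6 days = Jan 23, 2029.
The appraisal is ordered: Jan 23, 2029 + 26 days = Feb 18, 2029.
The appraisal report arrives: Feb 18, 2029 + 86 days = May 15, 2029.
Underwriting issues conditional approval: May 15, 2029 + 3 days = May 18, 2029.
Clear-to-close is issued: May 18, 2029 + 9 days = May 27, 2029.
Closing takes place: May 27, 2029 + 61 days = Jul 27, 2029.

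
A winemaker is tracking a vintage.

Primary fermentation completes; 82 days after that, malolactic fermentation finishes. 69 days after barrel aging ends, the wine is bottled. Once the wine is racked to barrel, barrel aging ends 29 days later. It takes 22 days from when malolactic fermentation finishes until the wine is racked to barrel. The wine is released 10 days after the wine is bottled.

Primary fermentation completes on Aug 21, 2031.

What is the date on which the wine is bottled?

Mar 10, 2032

Primary fermentation completes: Aug 21, 2031.
Malolactic fermentation finishes: Aug 21, 2031 + 82 days = Nov 11, 2031.
The wine is racked to barrel: Nov 11, 2031 + 22 days = Dec 3, 2031.
Barrel aging ends: Dec 3, 2031 + 29 days = Jan 1, 2032.
The wine is bottled: Jan 1, 2032 + 69 days = Mar 10, 2032.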